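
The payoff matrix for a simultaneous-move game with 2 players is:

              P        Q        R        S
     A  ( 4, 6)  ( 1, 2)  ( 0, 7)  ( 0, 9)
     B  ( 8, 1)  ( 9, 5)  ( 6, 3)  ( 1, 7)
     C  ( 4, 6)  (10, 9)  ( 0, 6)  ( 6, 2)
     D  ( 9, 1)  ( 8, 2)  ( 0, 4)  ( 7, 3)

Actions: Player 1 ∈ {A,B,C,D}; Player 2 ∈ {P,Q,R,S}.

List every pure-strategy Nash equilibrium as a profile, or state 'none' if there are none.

Nash profiles: (C,Q)

(A,P): not NE [P1→D gives 9>4; P2→S gives 9>6]
(A,Q): not NE [P1→C gives 10>1; P2→S gives 9>2]
(A,R): not NE [P1→B gives 6>0; P2→S gives 9>7]
(A,S): not NE [P1→D gives 7>0]
(B,P): not NE [P1→D gives 9>8; P2→S gives 7>1]
(B,Q): not NE [P1→C gives 10>9; P2→S gives 7>5]
(B,R): not NE [P2→S gives 7>3]
(B,S): not NE [P1→D gives 7>1]
(C,P): not NE [P1→D gives 9>4; P2→Q gives 9>6]
(C,Q): NE
(C,R): not NE [P1→B gives 6>0; P2→Q gives 9>6]
(C,S): not NE [P1→D gives 7>6; P2→Q gives 9>2]
(D,P): not NE [P2→R gives 4>1]
(D,Q): not NE [P1→C gives 10>8; P2→R gives 4>2]
(D,R): not NE [P1→B gives 6>0]
(D,S): not NE [P2→R gives 4>3]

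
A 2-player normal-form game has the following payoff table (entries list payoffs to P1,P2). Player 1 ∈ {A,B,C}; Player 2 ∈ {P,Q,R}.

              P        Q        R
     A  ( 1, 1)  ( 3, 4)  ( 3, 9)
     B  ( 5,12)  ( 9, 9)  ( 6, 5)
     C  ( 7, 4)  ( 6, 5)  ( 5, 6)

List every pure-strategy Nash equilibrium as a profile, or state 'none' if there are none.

(A,P): not NE [P1→C gives 7>1; P2→R gives 9>1]
(A,Q): not NE [P1→B gives 9>3; P2→R gives 9>4]
(A,R): not NE [P1→B gives 6>3]
(B,P): not NE [P1→C gives 7>5]
(B,Q): not NE [P2→P gives 12>9]
(B,R): not NE [P2→P gives 12>5]
(C,P): not NE [P2→R gives 6>4]
(C,Q): not NE [P1→B gives 9>6; P2→R gives 6>5]
(C,R): not NE [P1→B gives 6>5]

PSNE: ∅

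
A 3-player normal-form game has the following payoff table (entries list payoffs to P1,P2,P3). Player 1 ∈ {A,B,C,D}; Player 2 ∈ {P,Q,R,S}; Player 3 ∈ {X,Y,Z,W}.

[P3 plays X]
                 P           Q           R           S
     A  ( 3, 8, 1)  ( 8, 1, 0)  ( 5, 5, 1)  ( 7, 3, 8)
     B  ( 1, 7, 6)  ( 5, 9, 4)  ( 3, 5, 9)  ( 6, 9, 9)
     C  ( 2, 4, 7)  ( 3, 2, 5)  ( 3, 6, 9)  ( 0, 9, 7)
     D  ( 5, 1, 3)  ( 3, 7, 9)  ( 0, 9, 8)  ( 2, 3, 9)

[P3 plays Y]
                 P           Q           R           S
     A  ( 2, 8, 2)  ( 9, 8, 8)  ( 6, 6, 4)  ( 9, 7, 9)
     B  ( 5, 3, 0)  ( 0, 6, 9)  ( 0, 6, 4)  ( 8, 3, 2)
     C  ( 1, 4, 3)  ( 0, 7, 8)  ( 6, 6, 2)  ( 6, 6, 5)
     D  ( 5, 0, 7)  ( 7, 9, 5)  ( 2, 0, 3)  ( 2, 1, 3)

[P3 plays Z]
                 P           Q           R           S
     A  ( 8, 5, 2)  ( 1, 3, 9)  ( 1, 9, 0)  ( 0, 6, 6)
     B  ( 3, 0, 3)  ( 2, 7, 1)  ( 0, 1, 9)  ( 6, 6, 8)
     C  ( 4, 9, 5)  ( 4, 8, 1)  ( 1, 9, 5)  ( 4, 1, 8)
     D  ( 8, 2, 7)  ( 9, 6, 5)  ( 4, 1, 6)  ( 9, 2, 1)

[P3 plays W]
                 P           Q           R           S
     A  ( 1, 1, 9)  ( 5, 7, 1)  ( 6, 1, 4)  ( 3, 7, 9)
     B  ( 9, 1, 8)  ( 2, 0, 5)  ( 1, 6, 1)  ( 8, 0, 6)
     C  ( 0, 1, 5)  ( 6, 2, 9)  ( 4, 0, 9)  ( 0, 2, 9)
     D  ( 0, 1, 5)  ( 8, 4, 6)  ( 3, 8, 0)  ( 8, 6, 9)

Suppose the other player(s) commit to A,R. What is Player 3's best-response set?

argmax u_3 = {Y,W}

u_3(X vs A,R) = 1
u_3(Y vs A,R) = 4
u_3(Z vs A,R) = 0
u_3(W vs A,R) = 4
max payoff 4 at {Y,W}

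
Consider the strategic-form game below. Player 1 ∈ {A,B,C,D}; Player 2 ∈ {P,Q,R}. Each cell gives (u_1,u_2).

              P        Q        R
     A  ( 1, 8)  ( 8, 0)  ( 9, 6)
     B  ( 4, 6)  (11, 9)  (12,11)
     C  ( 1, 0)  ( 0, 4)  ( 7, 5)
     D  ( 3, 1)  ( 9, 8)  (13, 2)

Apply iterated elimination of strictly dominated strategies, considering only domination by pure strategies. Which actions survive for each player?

P1 drop A (B beats it: P:4>1 Q:11>8 R:12>9)
P1 drop C (B beats it: P:4>1 Q:11>0 R:12>7)
P2 drop P (Q beats it: B:9>6 D:8>1)
P1→{B,D} P2→{Q,R}

IESDS → P1:{B,D} P2:{Q,R}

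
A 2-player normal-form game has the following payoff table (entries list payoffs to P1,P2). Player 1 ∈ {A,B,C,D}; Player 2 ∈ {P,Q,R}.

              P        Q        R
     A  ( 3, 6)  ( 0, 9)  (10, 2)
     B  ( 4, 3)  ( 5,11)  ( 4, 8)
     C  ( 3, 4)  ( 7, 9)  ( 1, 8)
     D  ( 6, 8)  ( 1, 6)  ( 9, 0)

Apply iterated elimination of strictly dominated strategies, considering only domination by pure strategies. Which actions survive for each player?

Survivors P1:{B,C,D} P2:{P,Q}

P2 drop R (Q beats it: A:9>2 B:11>8 C:9>8 D:6>0)
P1 drop A (B beats it: P:4>3 Q:5>0)
P1→{B,C,D} P2→{P,Q}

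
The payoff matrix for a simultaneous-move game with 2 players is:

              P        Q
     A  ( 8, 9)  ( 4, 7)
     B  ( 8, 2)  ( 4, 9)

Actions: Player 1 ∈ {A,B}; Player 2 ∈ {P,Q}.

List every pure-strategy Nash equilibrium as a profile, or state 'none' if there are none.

(A,P): NE
(A,Q): not NE [P2→P gives 9>7]
(B,P): not NE [P2→Q gives 9>2]
(B,Q): NE

NE set: (A,P), (B,Q)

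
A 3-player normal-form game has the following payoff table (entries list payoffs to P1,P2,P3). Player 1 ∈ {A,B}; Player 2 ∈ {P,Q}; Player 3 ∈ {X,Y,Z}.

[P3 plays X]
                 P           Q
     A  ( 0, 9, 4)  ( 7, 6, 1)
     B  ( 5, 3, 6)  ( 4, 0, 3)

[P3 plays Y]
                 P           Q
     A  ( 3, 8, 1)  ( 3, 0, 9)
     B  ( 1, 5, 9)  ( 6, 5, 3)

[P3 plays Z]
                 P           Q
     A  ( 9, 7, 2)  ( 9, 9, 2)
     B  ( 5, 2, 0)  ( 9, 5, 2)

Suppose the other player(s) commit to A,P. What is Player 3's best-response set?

u_3(X vs A,P) = 4
u_3(Y vs A,P) = 1
u_3(Z vs A,P) = 2
max payoff 4 at {X}

argmax u_3 = {X}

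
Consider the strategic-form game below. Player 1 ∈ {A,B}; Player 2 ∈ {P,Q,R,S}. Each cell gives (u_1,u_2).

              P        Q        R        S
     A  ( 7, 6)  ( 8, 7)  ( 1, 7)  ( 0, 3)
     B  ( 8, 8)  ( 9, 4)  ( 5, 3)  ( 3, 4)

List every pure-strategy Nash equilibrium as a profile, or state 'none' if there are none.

(A,P): not NE [P1→B gives 8>7; P2→R gives 7>6]
(A,Q): not NE [P1→B gives 9>8]
(A,R): not NE [P1→B gives 5>1]
(A,S): not NE [P1→B gives 3>0; P2→R gives 7>3]
(B,P): NE
(B,Q): not NE [P2→P gives 8>4]
(B,R): not NE [P2→P gives 8>3]
(B,S): not NE [P2→P gives 8>4]

Nash profiles: (B,P)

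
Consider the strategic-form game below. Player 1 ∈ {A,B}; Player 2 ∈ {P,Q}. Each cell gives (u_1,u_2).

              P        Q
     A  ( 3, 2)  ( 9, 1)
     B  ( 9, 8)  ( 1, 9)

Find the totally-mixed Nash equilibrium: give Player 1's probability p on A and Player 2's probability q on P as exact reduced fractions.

p=1/2, q=4/7

P1 indiff ⇒ q·3+(1-q)·9 = q·9+(1-q)·1 ⇒ q(-6) = (1-q)(-8) ⇒ q = 4/7
P2 indiff ⇒ p·2+(1-p)·8 = p·1+(1-p)·9 ⇒ p(1) = (1-p)(1) ⇒ p = 1/2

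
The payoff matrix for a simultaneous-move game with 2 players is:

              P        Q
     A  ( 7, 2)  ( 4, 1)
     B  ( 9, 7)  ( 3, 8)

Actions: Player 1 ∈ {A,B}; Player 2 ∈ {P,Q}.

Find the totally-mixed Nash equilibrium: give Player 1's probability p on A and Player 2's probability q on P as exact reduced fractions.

P1 indiff ⇒ q·7+(1-q)·4 = q·9+(1-q)·3 ⇒ q(-2) = (1-q)(-1) ⇒ q = 1/3
P2 indiff ⇒ p·2+(1-p)·7 = p·1+(1-p)·8 ⇒ p(1) = (1-p)(1) ⇒ p = 1/2

p=1/2, q=1/3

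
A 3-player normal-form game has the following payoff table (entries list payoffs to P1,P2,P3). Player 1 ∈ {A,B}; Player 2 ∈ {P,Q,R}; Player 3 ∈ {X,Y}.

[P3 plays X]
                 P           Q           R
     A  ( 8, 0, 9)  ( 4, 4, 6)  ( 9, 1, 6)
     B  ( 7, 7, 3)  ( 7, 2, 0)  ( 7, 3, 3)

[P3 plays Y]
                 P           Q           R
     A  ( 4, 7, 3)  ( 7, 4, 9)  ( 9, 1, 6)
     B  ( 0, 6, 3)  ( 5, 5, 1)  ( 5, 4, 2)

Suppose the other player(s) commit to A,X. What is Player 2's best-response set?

argmax u_2 = {Q}

u_2(P vs A,X) = 0
u_2(Q vs A,X) = 4
u_2(R vs A,X) = 1
max payoff 4 at {Q}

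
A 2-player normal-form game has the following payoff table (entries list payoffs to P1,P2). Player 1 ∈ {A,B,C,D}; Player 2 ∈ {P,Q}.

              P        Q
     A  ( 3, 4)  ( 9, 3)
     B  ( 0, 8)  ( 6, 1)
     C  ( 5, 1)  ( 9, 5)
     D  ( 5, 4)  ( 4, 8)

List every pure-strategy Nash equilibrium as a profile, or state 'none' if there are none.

(A,P): not NE [P1→D gives 5>3]
(A,Q): not NE [P2→P gives 4>3]
(B,P): not NE [P1→D gives 5>0]
(B,Q): not NE [P1→C gives 9>6; P2→P gives 8>1]
(C,P): not NE [P2→Q gives 5>1]
(C,Q): NE
(D,P): not NE [P2→Q gives 8>4]
(D,Q): not NE [P1→C gives 9>4]

NE set: (C,Q)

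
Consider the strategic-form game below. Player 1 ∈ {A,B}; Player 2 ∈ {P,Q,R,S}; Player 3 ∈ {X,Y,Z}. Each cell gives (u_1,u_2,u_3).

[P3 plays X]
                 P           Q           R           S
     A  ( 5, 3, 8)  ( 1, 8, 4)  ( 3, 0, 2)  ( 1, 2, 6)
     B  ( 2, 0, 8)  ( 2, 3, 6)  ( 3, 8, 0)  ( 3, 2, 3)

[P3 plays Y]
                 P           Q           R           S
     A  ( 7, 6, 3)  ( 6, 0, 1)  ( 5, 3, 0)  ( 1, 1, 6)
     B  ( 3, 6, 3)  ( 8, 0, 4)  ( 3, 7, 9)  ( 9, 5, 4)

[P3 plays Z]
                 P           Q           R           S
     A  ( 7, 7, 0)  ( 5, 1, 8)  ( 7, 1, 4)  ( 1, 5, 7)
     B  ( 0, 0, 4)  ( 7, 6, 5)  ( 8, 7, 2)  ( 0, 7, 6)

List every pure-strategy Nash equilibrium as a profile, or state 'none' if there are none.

No pure NE.

(A,P,X): not NE [P2→Q gives 8>3]
(A,P,Y): not NE [P3→X gives 8>3]
(A,P,Z): not NE [P3→X gives 8>0]
(A,Q,X): not NE [P1→B gives 2>1; P3→Z gives 8>4]
(A,Q,Y): not NE [P1→B gives 8>6; P2→P gives 6>0; P3→Z gives 8>1]
(A,Q,Z): not NE [P1→B gives 7>5; P2→P gives 7>1]
(A,R,X): not NE [P2→Q gives 8>0; P3→Z gives 4>2]
(A,R,Y): not NE [P2→P gives 6>3; P3→Z gives 4>0]
(A,R,Z): not NE [P1→B gives 8>7; P2→P gives 7>1]
(A,S,X): not NE [P1→B gives 3>1; P2→Q gives 8>2; P3→Z gives 7>6]
(A,S,Y): not NE [P1→B gives 9>1; P2→P gives 6>1; P3→Z gives 7>6]
(A,S,Z): not NE [P2→P gives 7>5]
(B,P,X): not NE [P1→A gives 5>2; P2→R gives 8>0]
(B,P,Y): not NE [P1→A gives 7>3; P2→R gives 7>6; P3→X gives 8>3]
(B,P,Z): not NE [P1→A gives 7>0; P2→S gives 7>0; P3→X gives 8>4]
(B,Q,X): not NE [P2→R gives 8>3]
(B,Q,Y): not NE [P2→R gives 7>0; P3→X gives 6>4]
(B,Q,Z): not NE [P2→S gives 7>6; P3→X gives 6>5]
(B,R,X): not NE [P3→Y gives 9>0]
(B,R,Y): not NE [P1→A gives 5>3]
(B,R,Z): not NE [P3→Y gives 9>2]
(B,S,X): not NE [P2→R gives 8>2; P3→Z gives 6>3]
(B,S,Y): not NE [P2→R gives 7>5; P3→Z gives 6>4]
(B,S,Z): not NE [P1→A gives 1>0]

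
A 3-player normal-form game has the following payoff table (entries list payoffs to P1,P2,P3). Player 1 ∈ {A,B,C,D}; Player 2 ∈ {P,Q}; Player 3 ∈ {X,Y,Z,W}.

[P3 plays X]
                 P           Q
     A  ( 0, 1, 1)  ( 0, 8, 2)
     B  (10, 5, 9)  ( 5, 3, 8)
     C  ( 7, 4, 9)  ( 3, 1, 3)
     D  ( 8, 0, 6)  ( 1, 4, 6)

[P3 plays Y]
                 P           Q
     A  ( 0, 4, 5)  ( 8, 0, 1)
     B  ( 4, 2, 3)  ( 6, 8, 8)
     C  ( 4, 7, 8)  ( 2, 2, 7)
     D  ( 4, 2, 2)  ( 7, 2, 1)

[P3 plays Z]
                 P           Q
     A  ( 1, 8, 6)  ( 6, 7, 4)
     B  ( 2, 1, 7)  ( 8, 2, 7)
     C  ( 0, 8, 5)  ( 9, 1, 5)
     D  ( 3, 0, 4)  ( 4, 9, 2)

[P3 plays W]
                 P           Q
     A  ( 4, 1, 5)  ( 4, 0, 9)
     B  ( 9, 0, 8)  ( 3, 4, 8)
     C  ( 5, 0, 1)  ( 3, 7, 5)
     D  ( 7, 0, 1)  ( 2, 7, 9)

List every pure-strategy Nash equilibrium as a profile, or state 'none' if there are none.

(A,P,X): not NE [P1→B gives 10>0; P2→Q gives 8>1; P3→Z gives 6>1]
(A,P,Y): not NE [P1→D gives 4>0; P3→Z gives 6>5]
(A,P,Z): not NE [P1→D gives 3>1]
(A,P,W): not NE [P1→B gives 9>4; P3→Z gives 6>5]
(A,Q,X): not NE [P1→B gives 5>0; P3→W gives 9>2]
(A,Q,Y): not NE [P2→P gives 4>0; P3→W gives 9>1]
(A,Q,Z): not NE [P1→C gives 9>6; P2→P gives 8>7; P3→W gives 9>4]
(A,Q,W): not NE [P2→P gives 1>0]
(B,P,X): NE
(B,P,Y): not NE [P2→Q gives 8>2; P3→X gives 9>3]
(B,P,Z): not NE [P1→D gives 3>2; P2→Q gives 2>1; P3→X gives 9>7]
(B,P,W): not NE [P2→Q gives 4>0; P3→X gives 9>8]
(B,Q,X): not NE [P2→P gives 5>3]
(B,Q,Y): not NE [P1→A gives 8>6]
(B,Q,Z): not NE [P1→C gives 9>8; P3→W gives 8>7]
(B,Q,W): not NE [P1→A gives 4>3]
(C,P,X): not NE [P1→B gives 10>7]
(C,P,Y): not NE [P3→X gives 9>8]
(C,P,Z): not NE [P1→D gives 3>0; P3→X gives 9>5]
(C,P,W): not NE [P1→B gives 9>5; P2→Q gives 7>0; P3→X gives 9>1]
(C,Q,X): not NE [P1→B gives 5>3; P2→P gives 4>1; P3→Y gives 7>3]
(C,Q,Y): not NE [P1→A gives 8>2; P2→P gives 7>2]
(C,Q,Z): not NE [P2→P gives 8>1; P3→Y gives 7>5]
(C,Q,W): not NE [P1→A gives 4>3; P3→Y gives 7>5]
(D,P,X): not NE [P1→B gives 10>8; P2→Q gives 4>0]
(D,P,Y): not NE [P3→X gives 6>2]
(D,P,Z): not NE [P2→Q gives 9>0; P3→X gives 6>4]
(D,P,W): not NE [P1→B gives 9>7; P2→Q gives 7>0; P3→X gives 6>1]
(D,Q,X): not NE [P1→B gives 5>1; P3→W gives 9>6]
(D,Q,Y): not NE [P1→A gives 8>7; P3→W gives 9>1]
(D,Q,Z): not NE [P1→C gives 9>4; P3→W gives 9>2]
(D,Q,W): not NE [P1→A gives 4>2]

NE set: (B,P,X)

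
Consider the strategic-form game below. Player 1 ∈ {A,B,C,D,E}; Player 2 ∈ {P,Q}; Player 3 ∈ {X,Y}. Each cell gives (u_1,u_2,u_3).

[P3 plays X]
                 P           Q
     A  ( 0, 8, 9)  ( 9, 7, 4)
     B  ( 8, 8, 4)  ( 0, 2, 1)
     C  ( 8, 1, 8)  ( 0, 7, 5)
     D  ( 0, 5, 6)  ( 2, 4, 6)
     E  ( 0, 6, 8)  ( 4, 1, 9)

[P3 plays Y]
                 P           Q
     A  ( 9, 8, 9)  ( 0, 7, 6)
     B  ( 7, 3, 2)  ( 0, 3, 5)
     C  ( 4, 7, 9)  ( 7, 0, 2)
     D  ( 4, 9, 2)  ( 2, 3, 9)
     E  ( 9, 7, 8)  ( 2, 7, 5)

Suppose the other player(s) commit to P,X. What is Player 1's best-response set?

argmax u_1 = {B,C}

u_1(A vs P,X) = 0
u_1(B vs P,X) = 8
u_1(C vs P,X) = 8
u_1(D vs P,X) = 0
u_1(E vs P,X) = 0
max payoff 8 at {B,C}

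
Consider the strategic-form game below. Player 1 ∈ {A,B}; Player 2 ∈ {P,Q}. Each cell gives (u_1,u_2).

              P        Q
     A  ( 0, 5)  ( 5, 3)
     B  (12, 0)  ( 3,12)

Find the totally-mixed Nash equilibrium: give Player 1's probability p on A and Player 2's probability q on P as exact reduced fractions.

P1 indiff ⇒ q·0+(1-q)·5 = q·12+(1-q)·3 ⇒ q(-12) = (1-q)(-2) ⇒ q = 1/7
P2 indiff ⇒ p·5+(1-p)·0 = p·3+(1-p)·12 ⇒ p(2) = (1-p)(12) ⇒ p = 6/7

(p,q) = (6/7, 1/7)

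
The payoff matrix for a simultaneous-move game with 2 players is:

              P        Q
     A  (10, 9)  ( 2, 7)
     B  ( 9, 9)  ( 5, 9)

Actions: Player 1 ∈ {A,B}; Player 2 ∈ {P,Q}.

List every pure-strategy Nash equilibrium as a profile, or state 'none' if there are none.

(A,P): NE
(A,Q): not NE [P1→B gives 5>2; P2→P gives 9>7]
(B,P): not NE [P1→A gives 10>9]
(B,Q): NE

NE set: (A,P), (B,Q)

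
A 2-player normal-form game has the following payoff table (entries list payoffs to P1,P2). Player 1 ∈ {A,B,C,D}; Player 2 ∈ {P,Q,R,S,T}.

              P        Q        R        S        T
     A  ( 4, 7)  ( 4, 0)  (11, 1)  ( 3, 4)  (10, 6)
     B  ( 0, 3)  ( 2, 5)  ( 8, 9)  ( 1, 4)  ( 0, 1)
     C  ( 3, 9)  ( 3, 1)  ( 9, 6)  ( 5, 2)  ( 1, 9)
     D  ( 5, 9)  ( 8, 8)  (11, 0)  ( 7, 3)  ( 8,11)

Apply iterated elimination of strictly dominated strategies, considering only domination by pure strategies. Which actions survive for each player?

P1 drop B (A beats it: P:4>0 Q:4>2 R:11>8 S:3>1 T:10>0)
P1 drop C (D beats it: P:5>3 Q:8>3 R:11>9 S:7>5 T:8>1)
P2 drop Q (P beats it: A:7>0 D:9>8)
P2 drop R (P beats it: A:7>1 D:9>0)
P2 drop S (P beats it: A:7>4 D:9>3)
P1→{A,D} P2→{P,T}

Survivors P1:{A,D} P2:{P,T}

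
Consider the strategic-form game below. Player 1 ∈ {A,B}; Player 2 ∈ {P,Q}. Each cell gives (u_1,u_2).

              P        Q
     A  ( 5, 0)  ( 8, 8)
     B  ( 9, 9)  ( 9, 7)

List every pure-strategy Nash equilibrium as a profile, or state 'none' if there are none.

(A,P): not NE [P1→B gives 9>5; P2→Q gives 8>0]
(A,Q): not NE [P1→B gives 9>8]
(B,P): NE
(B,Q): not NE [P2→P gives 9>7]

NE set: (B,P)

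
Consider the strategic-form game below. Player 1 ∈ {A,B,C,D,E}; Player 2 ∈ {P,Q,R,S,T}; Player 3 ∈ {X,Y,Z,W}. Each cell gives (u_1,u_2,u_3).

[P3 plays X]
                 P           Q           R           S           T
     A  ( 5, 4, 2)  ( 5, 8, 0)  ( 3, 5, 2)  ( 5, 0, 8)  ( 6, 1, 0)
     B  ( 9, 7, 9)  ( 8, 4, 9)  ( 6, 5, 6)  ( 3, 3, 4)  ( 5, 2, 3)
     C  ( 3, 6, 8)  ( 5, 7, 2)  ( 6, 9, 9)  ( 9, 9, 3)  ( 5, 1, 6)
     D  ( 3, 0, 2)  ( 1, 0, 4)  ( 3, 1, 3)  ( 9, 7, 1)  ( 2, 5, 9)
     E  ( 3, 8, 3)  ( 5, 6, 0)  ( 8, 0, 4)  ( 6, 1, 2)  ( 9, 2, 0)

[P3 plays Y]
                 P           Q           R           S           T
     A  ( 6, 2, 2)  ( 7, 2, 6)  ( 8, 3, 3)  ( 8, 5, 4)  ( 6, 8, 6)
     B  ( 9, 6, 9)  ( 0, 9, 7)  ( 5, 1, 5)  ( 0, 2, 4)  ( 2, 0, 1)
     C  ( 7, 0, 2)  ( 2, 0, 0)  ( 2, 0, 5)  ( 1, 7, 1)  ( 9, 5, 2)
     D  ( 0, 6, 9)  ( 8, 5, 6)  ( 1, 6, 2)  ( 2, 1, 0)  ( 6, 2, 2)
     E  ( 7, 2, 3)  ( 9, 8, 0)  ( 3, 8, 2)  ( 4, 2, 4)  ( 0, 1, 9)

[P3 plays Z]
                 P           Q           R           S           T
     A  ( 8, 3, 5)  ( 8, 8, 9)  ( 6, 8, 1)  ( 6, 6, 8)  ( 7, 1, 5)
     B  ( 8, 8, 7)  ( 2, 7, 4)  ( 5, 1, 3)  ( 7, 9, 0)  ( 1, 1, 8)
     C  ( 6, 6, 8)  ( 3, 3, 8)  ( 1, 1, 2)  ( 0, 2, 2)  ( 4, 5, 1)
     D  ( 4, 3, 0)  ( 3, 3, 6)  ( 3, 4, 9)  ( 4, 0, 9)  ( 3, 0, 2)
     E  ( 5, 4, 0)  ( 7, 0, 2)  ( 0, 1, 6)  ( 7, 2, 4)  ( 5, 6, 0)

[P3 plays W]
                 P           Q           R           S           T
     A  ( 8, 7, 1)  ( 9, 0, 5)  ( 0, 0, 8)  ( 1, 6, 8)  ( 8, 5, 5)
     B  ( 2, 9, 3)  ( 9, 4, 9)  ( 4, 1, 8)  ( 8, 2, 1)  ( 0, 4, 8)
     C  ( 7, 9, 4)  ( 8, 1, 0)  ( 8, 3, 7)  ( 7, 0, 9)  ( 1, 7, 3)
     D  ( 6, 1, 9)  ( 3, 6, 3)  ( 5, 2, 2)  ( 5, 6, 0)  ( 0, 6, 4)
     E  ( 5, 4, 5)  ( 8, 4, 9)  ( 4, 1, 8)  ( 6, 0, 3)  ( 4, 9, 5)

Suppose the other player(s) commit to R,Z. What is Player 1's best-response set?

u_1(A vs R,Z) = 6
u_1(B vs R,Z) = 5
u_1(C vs R,Z) = 1
u_1(D vs R,Z) = 3
u_1(E vs R,Z) = 0
max payoff 6 at {A}

argmax u_1 = {A}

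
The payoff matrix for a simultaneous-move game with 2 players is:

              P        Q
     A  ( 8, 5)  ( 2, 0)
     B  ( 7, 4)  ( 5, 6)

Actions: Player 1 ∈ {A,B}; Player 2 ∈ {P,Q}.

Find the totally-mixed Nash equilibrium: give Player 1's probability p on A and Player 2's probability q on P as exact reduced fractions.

P1 indiff ⇒ q·8+(1-q)·2 = q·7+(1-q)·5 ⇒ q(1) = (1-q)(3) ⇒ q = 3/4
P2 indiff ⇒ p·5+(1-p)·4 = p·0+(1-p)·6 ⇒ p(5) = (1-p)(2) ⇒ p = 2/7

P1 mixes 2/7 on A; P2 mixes 3/4 on P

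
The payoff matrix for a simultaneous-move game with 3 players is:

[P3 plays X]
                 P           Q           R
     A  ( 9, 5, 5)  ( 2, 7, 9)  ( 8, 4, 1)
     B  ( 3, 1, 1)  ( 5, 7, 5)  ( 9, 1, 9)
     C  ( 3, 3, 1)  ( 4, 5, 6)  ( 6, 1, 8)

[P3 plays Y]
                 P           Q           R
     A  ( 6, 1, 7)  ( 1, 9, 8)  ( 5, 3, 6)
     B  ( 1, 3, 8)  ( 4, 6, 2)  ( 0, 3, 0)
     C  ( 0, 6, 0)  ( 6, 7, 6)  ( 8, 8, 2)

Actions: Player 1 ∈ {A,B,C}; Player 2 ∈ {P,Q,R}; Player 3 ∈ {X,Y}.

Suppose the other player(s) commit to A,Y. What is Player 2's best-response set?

u_2(P vs A,Y) = 1
u_2(Q vs A,Y) = 9
u_2(R vs A,Y) = 3
max payoff 9 at {Q}

argmax u_2 = {Q}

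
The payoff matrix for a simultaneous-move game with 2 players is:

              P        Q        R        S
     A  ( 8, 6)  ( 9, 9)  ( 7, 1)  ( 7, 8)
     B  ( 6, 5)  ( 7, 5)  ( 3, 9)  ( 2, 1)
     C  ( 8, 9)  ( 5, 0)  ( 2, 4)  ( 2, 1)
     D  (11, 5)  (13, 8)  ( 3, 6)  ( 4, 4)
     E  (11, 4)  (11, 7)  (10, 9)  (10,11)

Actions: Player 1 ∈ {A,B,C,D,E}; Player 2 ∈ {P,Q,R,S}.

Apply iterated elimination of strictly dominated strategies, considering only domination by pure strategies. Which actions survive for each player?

P1 drop A (E beats it: P:11>8 Q:11>9 R:10>7 S:10>7)
P1 drop B (E beats it: P:11>6 Q:11>7 R:10>3 S:10>2)
P1 drop C (D beats it: P:11>8 Q:13>5 R:3>2 S:4>2)
P2 drop P (Q beats it: D:8>5 E:7>4)
P1→{D,E} P2→{Q,R,S}

Remaining: P1:{D,E} P2:{Q,R,S}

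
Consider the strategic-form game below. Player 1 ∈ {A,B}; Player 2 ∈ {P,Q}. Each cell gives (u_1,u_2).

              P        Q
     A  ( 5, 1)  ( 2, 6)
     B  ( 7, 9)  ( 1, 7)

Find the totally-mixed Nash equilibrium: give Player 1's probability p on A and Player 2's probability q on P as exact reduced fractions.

P1 indiff ⇒ q·5+(1-q)·2 = q·7+(1-q)·1 ⇒ q(-2) = (1-q)(-1) ⇒ q = 1/3
P2 indiff ⇒ p·1+(1-p)·9 = p·6+(1-p)·7 ⇒ p(-5) = (1-p)(-2) ⇒ p = 2/7

p=2/7, q=1/3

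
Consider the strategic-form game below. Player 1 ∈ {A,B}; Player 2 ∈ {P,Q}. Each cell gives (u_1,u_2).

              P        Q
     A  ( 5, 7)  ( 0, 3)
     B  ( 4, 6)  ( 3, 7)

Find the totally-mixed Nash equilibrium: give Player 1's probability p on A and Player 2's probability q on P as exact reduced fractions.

P1 indiff ⇒ q·5+(1-q)·0 = q·4+(1-q)·3 ⇒ q(1) = (1-q)(3) ⇒ q = 3/4
P2 indiff ⇒ p·7+(1-p)·6 = p·3+(1-p)·7 ⇒ p(4) = (1-p)(1) ⇒ p = 1/5

P1 mixes 1/5 on A; P2 mixes 3/4 on P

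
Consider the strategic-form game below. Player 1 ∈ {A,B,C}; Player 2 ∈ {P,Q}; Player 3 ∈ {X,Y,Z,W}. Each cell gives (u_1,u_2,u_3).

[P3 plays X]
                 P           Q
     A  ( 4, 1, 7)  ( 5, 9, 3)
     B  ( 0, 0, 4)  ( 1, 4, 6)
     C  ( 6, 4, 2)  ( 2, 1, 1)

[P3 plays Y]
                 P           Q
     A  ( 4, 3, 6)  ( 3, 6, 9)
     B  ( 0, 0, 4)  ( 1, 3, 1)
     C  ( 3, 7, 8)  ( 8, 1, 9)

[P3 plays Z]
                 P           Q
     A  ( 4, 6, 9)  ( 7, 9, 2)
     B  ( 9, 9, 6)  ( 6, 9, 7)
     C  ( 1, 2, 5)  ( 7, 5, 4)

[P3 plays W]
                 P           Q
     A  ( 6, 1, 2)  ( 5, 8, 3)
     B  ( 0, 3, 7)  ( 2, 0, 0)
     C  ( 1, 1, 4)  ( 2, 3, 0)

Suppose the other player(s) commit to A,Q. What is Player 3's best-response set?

u_3(X vs A,Q) = 3
u_3(Y vs A,Q) = 9
u_3(Z vs A,Q) = 2
u_3(W vs A,Q) = 3
max payoff 9 at {Y}

P3 best: {Y}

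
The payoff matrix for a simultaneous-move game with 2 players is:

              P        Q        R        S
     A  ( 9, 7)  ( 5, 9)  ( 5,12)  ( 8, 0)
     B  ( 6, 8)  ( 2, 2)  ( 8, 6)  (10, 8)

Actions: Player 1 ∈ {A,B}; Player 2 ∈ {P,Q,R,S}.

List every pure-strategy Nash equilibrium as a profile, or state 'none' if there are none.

(A,P): not NE [P2→R gives 12>7]
(A,Q): not NE [P2→R gives 12>9]
(A,R): not NE [P1→B gives 8>5]
(A,S): not NE [P1→B gives 10>8; P2→R gives 12>0]
(B,P): not NE [P1→A gives 9>6]
(B,Q): not NE [P1→A gives 5>2; P2→S gives 8>2]
(B,R): not NE [P2→S gives 8>6]
(B,S): NE

PSNE = {(B,S)}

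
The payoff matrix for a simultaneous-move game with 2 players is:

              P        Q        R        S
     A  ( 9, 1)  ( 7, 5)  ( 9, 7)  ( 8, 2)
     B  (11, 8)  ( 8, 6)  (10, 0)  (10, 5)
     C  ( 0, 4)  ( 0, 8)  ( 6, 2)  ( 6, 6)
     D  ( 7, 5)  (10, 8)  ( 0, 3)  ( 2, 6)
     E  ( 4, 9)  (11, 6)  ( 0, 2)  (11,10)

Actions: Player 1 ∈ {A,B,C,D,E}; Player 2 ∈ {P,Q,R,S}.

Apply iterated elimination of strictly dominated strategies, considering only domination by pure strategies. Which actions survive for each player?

Remaining: P1:{B,D,E} P2:{P,Q,S}

P1 drop A (B beats it: P:11>9 Q:8>7 R:10>9 S:10>8)
P1 drop C (B beats it: P:11>0 Q:8>0 R:10>6 S:10>6)
P2 drop R (P beats it: B:8>0 D:5>3 E:9>2)
P1→{B,D,E} P2→{P,Q,S}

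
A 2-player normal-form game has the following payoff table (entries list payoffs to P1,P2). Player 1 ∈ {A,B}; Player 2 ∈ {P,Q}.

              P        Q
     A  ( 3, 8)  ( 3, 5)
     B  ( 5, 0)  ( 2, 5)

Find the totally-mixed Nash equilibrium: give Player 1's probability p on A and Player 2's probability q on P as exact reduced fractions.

P1 indiff ⇒ q·3+(1-q)·3 = q·5+(1-q)·2 ⇒ q(-2) = (1-q)(-1) ⇒ q = 1/3
P2 indiff ⇒ p·8+(1-p)·0 = p·5+(1-p)·5 ⇒ p(3) = (1-p)(5) ⇒ p = 5/8

P1 mixes 5/8 on A; P2 mixes 1/3 on P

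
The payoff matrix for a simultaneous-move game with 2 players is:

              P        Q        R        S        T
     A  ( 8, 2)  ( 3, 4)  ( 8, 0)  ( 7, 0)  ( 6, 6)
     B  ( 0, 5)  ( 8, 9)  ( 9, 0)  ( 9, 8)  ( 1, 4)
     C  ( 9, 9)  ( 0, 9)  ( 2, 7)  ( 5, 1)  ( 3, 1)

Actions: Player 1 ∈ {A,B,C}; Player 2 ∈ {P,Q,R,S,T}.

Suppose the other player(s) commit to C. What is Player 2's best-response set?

u_2(P vs C) = 9
u_2(Q vs C) = 9
u_2(R vs C) = 7
u_2(S vs C) = 1
u_2(T vs C) = 1
max payoff 9 at {P,Q}

argmax u_2 = {P,Q}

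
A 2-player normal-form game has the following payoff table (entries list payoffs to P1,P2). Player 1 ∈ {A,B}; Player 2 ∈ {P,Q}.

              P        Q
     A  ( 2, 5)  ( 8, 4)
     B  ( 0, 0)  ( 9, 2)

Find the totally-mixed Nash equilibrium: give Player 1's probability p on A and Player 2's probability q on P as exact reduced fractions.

(p,q) = (2/3, 1/3)

P1 indiff ⇒ q·2+(1-q)·8 = q·0+(1-q)·9 ⇒ q(2) = (1-q)(1) ⇒ q = 1/3
P2 indiff ⇒ p·5+(1-p)·0 = p·4+(1-p)·2 ⇒ p(1) = (1-p)(2) ⇒ p = 2/3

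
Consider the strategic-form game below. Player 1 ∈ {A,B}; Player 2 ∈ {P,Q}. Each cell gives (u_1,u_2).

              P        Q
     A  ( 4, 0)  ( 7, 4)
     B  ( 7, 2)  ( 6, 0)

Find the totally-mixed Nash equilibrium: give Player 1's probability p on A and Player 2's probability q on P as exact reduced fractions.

(p,q) = (1/3, 1/4)

P1 indiff ⇒ q·4+(1-q)·7 = q·7+(1-q)·6 ⇒ q(-3) = (1-q)(-1) ⇒ q = 1/4
P2 indiff ⇒ p·0+(1-p)·2 = p·4+(1-p)·0 ⇒ p(-4) = (1-p)(-2) ⇒ p = 1/3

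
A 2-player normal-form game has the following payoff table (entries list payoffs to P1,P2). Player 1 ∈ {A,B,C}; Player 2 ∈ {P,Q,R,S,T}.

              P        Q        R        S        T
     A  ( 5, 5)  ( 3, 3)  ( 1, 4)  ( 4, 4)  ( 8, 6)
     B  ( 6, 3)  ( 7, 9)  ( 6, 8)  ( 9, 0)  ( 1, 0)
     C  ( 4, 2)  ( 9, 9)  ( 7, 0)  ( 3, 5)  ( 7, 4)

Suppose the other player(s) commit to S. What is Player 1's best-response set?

u_1(A vs S) = 4
u_1(B vs S) = 9
u_1(C vs S) = 3
max payoff 9 at {B}

argmax u_1 = {B}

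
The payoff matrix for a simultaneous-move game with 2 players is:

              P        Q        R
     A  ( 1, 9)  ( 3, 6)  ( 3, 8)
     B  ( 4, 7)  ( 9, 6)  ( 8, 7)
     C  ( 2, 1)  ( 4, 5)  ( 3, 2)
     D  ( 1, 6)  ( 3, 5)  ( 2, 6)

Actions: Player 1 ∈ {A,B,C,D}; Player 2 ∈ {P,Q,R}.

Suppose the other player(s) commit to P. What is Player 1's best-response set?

BR_1 = {B}

u_1(A vs P) = 1
u_1(B vs P) = 4
u_1(C vs P) = 2
u_1(D vs P) = 1
max payoff 4 at {B}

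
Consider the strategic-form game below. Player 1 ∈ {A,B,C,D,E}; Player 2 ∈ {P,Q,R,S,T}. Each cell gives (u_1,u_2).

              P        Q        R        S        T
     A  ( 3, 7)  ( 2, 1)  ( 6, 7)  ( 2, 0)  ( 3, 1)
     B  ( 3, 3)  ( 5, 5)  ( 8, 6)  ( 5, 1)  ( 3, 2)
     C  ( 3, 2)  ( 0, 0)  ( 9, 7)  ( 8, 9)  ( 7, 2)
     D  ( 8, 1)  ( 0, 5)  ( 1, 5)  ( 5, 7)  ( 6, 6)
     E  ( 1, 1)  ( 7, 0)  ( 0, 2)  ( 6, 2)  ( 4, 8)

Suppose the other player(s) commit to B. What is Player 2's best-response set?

P2 best: {R}

u_2(P vs B) = 3
u_2(Q vs B) = 5
u_2(R vs B) = 6
u_2(S vs B) = 1
u_2(T vs B) = 2
max payoff 6 at {R}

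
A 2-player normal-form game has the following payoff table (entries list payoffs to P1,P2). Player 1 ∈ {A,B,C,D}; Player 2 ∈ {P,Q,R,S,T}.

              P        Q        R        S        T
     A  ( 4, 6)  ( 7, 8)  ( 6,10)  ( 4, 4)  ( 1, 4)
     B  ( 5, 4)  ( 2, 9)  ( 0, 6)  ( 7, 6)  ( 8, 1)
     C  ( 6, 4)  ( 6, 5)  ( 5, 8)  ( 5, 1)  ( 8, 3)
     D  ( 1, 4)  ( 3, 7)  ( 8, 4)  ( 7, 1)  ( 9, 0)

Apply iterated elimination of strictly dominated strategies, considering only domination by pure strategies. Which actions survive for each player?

P2 drop P (Q beats it: A:8>6 B:9>4 C:5>4 D:7>4)
P2 drop S (Q beats it: A:8>4 B:9>6 C:5>1 D:7>1)
P1 drop B (D beats it: Q:3>2 R:8>0 T:9>8)
P2 drop T (Q beats it: A:8>4 C:5>3 D:7>0)
P1 drop C (A beats it: Q:7>6 R:6>5)
P1→{A,D} P2→{Q,R}

Remaining: P1:{A,D} P2:{Q,R}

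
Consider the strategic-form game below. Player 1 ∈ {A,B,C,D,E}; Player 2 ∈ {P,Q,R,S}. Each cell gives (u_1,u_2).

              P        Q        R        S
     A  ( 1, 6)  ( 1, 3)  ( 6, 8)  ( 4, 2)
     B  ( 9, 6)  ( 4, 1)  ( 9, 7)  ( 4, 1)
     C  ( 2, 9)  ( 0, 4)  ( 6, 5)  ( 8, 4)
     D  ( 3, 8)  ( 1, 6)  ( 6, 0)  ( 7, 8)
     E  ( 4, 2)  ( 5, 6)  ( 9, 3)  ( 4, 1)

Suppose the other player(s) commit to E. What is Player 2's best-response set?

BR_2 = {Q}

u_2(P vs E) = 2
u_2(Q vs E) = 6
u_2(R vs E) = 3
u_2(S vs E) = 1
max payoff 6 at {Q}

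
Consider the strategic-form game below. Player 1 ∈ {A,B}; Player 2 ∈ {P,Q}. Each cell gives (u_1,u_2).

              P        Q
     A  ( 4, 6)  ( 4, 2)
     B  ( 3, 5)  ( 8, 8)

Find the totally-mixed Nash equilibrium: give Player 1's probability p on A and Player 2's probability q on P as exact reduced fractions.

P1 indiff ⇒ q·4+(1-q)·4 = q·3+(1-q)·8 ⇒ q(1) = (1-q)(4) ⇒ q = 4/5
P2 indiff ⇒ p·6+(1-p)·5 = p·2+(1-p)·8 ⇒ p(4) = (1-p)(3) ⇒ p = 3/7

p=3/7, q=4/5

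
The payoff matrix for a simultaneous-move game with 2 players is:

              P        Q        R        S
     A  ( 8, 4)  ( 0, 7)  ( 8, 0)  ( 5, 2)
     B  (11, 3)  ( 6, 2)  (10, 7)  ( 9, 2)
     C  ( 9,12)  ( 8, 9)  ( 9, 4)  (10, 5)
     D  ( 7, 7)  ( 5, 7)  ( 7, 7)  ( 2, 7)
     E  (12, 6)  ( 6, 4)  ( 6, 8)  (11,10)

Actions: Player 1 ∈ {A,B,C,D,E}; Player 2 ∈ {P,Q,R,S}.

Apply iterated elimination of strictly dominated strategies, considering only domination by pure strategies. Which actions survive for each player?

P1 drop A (B beats it: P:11>8 Q:6>0 R:10>8 S:9>5)
P1 drop D (B beats it: P:11>7 Q:6>5 R:10>7 S:9>2)
P2 drop Q (P beats it: B:3>2 C:12>9 E:6>4)
P1→{B,C,E} P2→{P,R,S}

Survivors P1:{B,C,E} P2:{P,R,S}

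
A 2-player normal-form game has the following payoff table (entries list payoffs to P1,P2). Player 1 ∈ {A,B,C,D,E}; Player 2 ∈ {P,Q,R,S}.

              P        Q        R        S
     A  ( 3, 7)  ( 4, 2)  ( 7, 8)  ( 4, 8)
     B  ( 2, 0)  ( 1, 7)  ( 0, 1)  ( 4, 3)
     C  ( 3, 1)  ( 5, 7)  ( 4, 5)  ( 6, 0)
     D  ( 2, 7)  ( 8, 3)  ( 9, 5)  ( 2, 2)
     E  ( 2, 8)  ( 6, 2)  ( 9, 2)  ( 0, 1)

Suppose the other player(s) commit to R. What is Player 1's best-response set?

P1 best: {D,E}

u_1(A vs R) = 7
u_1(B vs R) = 0
u_1(C vs R) = 4
u_1(D vs R) = 9
u_1(E vs R) = 9
max payoff 9 at {D,E}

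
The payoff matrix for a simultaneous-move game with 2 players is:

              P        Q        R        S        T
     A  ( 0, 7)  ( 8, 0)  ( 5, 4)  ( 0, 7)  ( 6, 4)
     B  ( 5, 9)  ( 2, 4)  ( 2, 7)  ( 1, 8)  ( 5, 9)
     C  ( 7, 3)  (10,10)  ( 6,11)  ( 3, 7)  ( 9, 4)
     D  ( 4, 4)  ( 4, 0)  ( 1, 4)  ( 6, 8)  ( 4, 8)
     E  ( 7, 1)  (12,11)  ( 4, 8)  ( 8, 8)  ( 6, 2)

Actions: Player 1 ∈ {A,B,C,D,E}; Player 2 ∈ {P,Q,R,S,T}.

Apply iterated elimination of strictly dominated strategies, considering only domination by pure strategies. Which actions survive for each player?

P1 drop A (C beats it: P:7>0 Q:10>8 R:6>5 S:3>0 T:9>6)
P1 drop B (C beats it: P:7>5 Q:10>2 R:6>2 S:3>1 T:9>5)
P1 drop D (E beats it: P:7>4 Q:12>4 R:4>1 S:8>6 T:6>4)
P2 drop P (Q beats it: C:10>3 E:11>1)
P2 drop S (Q beats it: C:10>7 E:11>8)
P2 drop T (Q beats it: C:10>4 E:11>2)
P1→{C,E} P2→{Q,R}

IESDS → P1:{C,E} P2:{Q,R}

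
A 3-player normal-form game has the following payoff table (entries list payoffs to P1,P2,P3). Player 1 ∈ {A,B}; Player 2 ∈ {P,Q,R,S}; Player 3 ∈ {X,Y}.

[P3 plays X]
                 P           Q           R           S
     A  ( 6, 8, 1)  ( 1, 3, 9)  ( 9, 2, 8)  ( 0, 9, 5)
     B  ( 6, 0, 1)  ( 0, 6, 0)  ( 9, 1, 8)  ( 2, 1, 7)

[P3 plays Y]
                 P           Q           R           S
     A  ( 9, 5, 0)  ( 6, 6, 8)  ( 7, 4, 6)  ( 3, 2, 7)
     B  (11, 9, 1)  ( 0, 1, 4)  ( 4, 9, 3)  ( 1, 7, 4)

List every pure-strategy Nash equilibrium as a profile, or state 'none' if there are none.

(A,P,X): not NE [P2→S gives 9>8]
(A,P,Y): not NE [P1→B gives 11>9; P2→Q gives 6>5; P3→X gives 1>0]
(A,Q,X): not NE [P2→S gives 9>3]
(A,Q,Y): not NE [P3→X gives 9>8]
(A,R,X): not NE [P2→S gives 9>2]
(A,R,Y): not NE [P2→Q gives 6>4; P3→X gives 8>6]
(A,S,X): not NE [P1→B gives 2>0; P3→Y gives 7>5]
(A,S,Y): not NE [P2→Q gives 6>2]
(B,P,X): not NE [P2→Q gives 6>0]
(B,P,Y): NE
(B,Q,X): not NE [P1→A gives 1>0; P3→Y gives 4>0]
(B,Q,Y): not NE [P1→A gives 6>0; P2→R gives 9>1]
(B,R,X): not NE [P2→Q gives 6>1]
(B,R,Y): not NE [P1→A gives 7>4; P3→X gives 8>3]
(B,S,X): not NE [P2→Q gives 6>1]
(B,S,Y): not NE [P1→A gives 3>1; P2→R gives 9>7; P3→X gives 7>4]

Nash profiles: (B,P,Y)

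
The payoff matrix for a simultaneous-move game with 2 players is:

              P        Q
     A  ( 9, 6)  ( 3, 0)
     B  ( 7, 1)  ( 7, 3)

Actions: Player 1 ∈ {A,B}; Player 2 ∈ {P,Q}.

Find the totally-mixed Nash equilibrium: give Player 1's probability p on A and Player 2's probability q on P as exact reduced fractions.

p=1/4, q=2/3

P1 indiff ⇒ q·9+(1-q)·3 = q·7+(1-q)·7 ⇒ q(2) = (1-q)(4) ⇒ q = 2/3
P2 indiff ⇒ p·6+(1-p)·1 = p·0+(1-p)·3 ⇒ p(6) = (1-p)(2) ⇒ p = 1/4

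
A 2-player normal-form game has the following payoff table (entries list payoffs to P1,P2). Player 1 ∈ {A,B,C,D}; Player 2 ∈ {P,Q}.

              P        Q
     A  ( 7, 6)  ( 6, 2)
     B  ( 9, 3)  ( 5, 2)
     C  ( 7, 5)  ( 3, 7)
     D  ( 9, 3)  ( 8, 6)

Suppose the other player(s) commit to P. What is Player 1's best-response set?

P1 best: {B,D}

u_1(A vs P) = 7
u_1(B vs P) = 9
u_1(C vs P) = 7
u_1(D vs P) = 9
max payoff 9 at {B,D}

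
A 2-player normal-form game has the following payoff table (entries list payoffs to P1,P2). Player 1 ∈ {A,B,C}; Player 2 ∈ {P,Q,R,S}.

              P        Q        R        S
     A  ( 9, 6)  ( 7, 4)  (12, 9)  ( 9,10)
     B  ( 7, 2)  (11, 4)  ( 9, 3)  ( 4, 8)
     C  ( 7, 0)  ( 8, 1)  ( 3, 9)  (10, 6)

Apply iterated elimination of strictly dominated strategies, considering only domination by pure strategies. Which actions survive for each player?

P2 drop P (R beats it: A:9>6 B:3>2 C:9>0)
P2 drop Q (S beats it: A:10>4 B:8>4 C:6>1)
P1 drop B (A beats it: R:12>9 S:9>4)
P1→{A,C} P2→{R,S}

Survivors P1:{A,C} P2:{R,S}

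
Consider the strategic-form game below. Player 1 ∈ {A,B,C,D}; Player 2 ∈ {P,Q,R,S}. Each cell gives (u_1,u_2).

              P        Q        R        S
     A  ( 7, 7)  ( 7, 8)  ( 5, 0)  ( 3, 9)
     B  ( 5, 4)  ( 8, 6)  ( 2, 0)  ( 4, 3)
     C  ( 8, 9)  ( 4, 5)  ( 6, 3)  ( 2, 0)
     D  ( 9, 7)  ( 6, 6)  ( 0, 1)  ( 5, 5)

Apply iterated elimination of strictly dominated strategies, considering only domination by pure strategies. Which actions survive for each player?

Remaining: P1:{A,B,D} P2:{P,Q,S}

P2 drop R (P beats it: A:7>0 B:4>0 C:9>3 D:7>1)
P1 drop C (D beats it: P:9>8 Q:6>4 S:5>2)
P1→{A,B,D} P2→{P,Q,S}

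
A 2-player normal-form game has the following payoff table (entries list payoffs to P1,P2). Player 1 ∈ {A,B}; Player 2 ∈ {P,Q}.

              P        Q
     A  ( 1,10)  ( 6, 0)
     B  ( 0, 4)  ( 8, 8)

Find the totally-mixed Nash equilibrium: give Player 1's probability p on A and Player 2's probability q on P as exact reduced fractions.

P1 mixes 2/7 on A; P2 mixes 2/3 on P

P1 indiff ⇒ q·1+(1-q)·6 = q·0+(1-q)·8 ⇒ q(1) = (1-q)(2) ⇒ q = 2/3
P2 indiff ⇒ p·10+(1-p)·4 = p·0+(1-p)·8 ⇒ p(10) = (1-p)(4) ⇒ p = 2/7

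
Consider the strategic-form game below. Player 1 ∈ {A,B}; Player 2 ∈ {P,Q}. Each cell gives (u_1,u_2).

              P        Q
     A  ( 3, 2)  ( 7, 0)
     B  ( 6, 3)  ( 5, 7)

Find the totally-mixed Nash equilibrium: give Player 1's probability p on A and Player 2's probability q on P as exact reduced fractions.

P1 indiff ⇒ q·3+(1-q)·7 = q·6+(1-q)·5 ⇒ q(-3) = (1-q)(-2) ⇒ q = 2/5
P2 indiff ⇒ p·2+(1-p)·3 = p·0+(1-p)·7 ⇒ p(2) = (1-p)(4) ⇒ p = 2/3

P1 mixes 2/3 on A; P2 mixes 2/5 on P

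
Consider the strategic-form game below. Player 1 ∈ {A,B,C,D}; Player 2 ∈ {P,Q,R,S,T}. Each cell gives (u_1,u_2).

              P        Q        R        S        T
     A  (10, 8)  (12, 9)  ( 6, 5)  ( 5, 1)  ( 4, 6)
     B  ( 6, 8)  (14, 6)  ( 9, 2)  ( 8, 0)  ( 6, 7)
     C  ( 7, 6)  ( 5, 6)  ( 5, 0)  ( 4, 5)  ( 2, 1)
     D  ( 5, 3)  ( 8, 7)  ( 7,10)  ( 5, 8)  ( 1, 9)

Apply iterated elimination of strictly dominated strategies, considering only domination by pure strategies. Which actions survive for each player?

P1 drop C (A beats it: P:10>7 Q:12>5 R:6>5 S:5>4 T:4>2)
P1 drop D (B beats it: P:6>5 Q:14>8 R:9>7 S:8>5 T:6>1)
P2 drop R (P beats it: A:8>5 B:8>2)
P2 drop S (P beats it: A:8>1 B:8>0)
P2 drop T (P beats it: A:8>6 B:8>7)
P1→{A,B} P2→{P,Q}

Survivors P1:{A,B} P2:{P,Q}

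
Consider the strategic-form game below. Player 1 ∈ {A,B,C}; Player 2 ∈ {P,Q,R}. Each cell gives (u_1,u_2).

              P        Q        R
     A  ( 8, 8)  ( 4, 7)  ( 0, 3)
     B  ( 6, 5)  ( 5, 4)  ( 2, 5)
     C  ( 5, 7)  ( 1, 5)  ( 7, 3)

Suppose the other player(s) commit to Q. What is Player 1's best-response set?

BR_1 = {B}

u_1(A vs Q) = 4
u_1(B vs Q) = 5
u_1(C vs Q) = 1
max payoff 5 at {B}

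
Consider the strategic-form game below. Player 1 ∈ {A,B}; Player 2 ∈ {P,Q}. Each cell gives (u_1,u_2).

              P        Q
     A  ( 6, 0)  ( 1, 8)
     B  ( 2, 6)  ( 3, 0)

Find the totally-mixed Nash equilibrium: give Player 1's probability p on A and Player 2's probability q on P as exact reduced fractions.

P1 mixes 3/7 on A; P2 mixes 1/3 on P

P1 indiff ⇒ q·6+(1-q)·1 = q·2+(1-q)·3 ⇒ q(4) = (1-q)(2) ⇒ q = 1/3
P2 indiff ⇒ p·0+(1-p)·6 = p·8+(1-p)·0 ⇒ p(-8) = (1-p)(-6) ⇒ p = 3/7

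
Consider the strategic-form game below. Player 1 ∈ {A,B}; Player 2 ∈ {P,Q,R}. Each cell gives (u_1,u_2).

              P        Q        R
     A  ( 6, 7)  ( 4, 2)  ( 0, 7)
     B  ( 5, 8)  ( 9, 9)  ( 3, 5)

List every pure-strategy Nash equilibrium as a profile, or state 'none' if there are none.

(A,P): NE
(A,Q): not NE [P1→B gives 9>4; P2→R gives 7>2]
(A,R): not NE [P1→B gives 3>0]
(B,P): not NE [P1→A gives 6>5; P2→Q gives 9>8]
(B,Q): NE
(B,R): not NE [P2→Q gives 9>5]

PSNE = {(A,P), (B,Q)}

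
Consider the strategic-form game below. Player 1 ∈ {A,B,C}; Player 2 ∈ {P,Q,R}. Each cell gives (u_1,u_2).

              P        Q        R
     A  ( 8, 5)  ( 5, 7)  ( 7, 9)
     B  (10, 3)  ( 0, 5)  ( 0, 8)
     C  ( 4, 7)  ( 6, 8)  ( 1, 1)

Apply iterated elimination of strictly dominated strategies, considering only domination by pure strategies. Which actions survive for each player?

Survivors P1:{A,C} P2:{Q,R}

P2 drop P (Q beats it: A:7>5 B:5>3 C:8>7)
P1 drop B (A beats it: Q:5>0 R:7>0)
P1→{A,C} P2→{Q,R}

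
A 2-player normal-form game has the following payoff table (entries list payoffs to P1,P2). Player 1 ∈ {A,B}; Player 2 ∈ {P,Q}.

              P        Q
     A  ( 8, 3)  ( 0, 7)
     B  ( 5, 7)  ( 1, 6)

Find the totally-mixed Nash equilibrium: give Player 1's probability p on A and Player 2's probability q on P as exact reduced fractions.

P1 indiff ⇒ q·8+(1-q)·0 = q·5+(1-q)·1 ⇒ q(3) = (1-q)(1) ⇒ q = 1/4
P2 indiff ⇒ p·3+(1-p)·7 = p·7+(1-p)·6 ⇒ p(-4) = (1-p)(-1) ⇒ p = 1/5

p=1/5, q=1/4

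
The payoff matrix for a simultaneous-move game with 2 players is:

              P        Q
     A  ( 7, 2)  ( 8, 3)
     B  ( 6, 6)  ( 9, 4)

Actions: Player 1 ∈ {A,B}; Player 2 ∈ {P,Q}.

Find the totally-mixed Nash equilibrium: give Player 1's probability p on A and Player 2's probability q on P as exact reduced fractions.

(p,q) = (2/3, 1/2)

P1 indiff ⇒ q·7+(1-q)·8 = q·6+(1-q)·9 ⇒ q(1) = (1-q)(1) ⇒ q = 1/2
P2 indiff ⇒ p·2+(1-p)·6 = p·3+(1-p)·4 ⇒ p(-1) = (1-p)(-2) ⇒ p = 2/3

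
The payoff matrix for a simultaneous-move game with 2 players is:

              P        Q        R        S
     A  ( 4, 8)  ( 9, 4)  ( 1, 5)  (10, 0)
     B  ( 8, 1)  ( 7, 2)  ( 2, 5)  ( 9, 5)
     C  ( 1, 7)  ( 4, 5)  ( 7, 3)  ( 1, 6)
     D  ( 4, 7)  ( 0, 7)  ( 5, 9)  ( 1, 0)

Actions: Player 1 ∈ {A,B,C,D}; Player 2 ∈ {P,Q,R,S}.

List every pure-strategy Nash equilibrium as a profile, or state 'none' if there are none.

PSNE: ∅

(A,P): not NE [P1→B gives 8>4]
(A,Q): not NE [P2→P gives 8>4]
(A,R): not NE [P1→C gives 7>1; P2→P gives 8>5]
(A,S): not NE [P2→P gives 8>0]
(B,P): not NE [P2→S gives 5>1]
(B,Q): not NE [P1→A gives 9>7; P2→S gives 5>2]
(B,R): not NE [P1→C gives 7>2]
(B,S): not NE [P1→A gives 10>9]
(C,P): not NE [P1→B gives 8>1]
(C,Q): not NE [P1→A gives 9>4; P2→P gives 7>5]
(C,R): not NE [P2→P gives 7>3]
(C,S): not NE [P1→A gives 10>1; P2→P gives 7>6]
(D,P): not NE [P1→B gives 8>4; P2→R gives 9>7]
(D,Q): not NE [P1→A gives 9>0; P2→R gives 9>7]
(D,R): not NE [P1→C gives 7>5]
(D,S): not NE [P1→A gives 10>1; P2→R gives 9>0]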